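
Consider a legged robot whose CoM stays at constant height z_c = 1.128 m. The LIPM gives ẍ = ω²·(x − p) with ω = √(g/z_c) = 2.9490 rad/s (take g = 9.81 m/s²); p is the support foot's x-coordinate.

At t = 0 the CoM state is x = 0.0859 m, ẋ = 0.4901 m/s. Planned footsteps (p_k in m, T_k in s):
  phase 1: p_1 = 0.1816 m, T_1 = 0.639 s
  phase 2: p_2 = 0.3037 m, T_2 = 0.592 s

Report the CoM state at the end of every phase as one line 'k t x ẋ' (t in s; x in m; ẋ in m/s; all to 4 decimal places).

1 0.6390 0.3937 0.7428
2 1.2310 1.2692 2.9307

phase 1: p=0.1816, T=0.639, ωT=1.884411, cosh=3.367197, sinh=3.215279; start (x,ẋ)=(0.085900, 0.490100) → end (x,ẋ)=(0.393713, 0.742850)
phase 2: p=0.3037, T=0.592, ωT=1.745808, cosh=2.952517, sinh=2.778013; start (x,ẋ)=(0.393713, 0.742850) → end (x,ẋ)=(1.269242, 2.930692)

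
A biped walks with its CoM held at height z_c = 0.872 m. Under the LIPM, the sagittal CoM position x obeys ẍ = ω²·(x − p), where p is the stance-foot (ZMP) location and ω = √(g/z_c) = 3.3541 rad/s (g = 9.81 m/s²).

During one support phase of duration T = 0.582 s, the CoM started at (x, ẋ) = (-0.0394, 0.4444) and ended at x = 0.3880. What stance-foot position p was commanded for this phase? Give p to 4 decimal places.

ωT = 3.3541·0.582 = 1.952086; cosh(ωT) = 3.592672, sinh(ωT) = 3.450694
x(T) = p + (x₀−p)·cosh(ωT) + (ẋ₀/ω)·sinh(ωT) ⇒ p·(1 − cosh) = x(T) − x₀·cosh − (ẋ₀/ω)·sinh
numerator   = 0.3880 − (-0.0394)·3.592672 − (0.4444/3.3541)·3.450694 = 0.072353
denominator = 1 − 3.592672 = -2.592672
p = 0.072353 / -2.592672 = -0.0279

p = -0.0279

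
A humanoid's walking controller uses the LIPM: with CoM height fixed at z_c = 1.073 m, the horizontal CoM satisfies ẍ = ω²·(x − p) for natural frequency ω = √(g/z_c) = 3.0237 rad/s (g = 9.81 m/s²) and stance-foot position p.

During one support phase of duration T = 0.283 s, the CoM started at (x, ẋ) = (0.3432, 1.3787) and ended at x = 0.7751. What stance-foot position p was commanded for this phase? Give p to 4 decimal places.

p = 0.3629

ωT = 3.0237·0.283 = 0.855707; cosh(ωT) = 1.389010, sinh(ωT) = 0.964028
x(T) = p + (x₀−p)·cosh(ωT) + (ẋ₀/ω)·sinh(ωT) ⇒ p·(1 − cosh) = x(T) − x₀·cosh − (ẋ₀/ω)·sinh
numerator   = 0.7751 − (0.3432)·1.389010 − (1.3787/3.0237)·0.964028 = -0.141171
denominator = 1 − 1.389010 = -0.389010
p = -0.141171 / -0.389010 = 0.3629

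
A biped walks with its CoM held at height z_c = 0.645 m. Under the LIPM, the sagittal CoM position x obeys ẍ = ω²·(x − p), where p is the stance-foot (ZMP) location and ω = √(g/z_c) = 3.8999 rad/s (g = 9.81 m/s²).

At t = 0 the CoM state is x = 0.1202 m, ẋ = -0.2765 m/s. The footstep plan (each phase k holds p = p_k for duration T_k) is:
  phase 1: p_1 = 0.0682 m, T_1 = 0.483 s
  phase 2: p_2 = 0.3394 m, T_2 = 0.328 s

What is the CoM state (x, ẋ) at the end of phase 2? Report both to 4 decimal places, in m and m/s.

x = -0.4064, ẋ = -2.6345

phase 1: p=0.0682, T=0.483, ωT=1.883652, cosh=3.364757, sinh=3.212723; start (x,ẋ)=(0.120200, -0.276500) → end (x,ẋ)=(0.015388, -0.278832)
phase 2: p=0.3394, T=0.328, ωT=1.279167, cosh=1.935957, sinh=1.657688; start (x,ẋ)=(0.015388, -0.278832) → end (x,ẋ)=(-0.406394, -2.634487)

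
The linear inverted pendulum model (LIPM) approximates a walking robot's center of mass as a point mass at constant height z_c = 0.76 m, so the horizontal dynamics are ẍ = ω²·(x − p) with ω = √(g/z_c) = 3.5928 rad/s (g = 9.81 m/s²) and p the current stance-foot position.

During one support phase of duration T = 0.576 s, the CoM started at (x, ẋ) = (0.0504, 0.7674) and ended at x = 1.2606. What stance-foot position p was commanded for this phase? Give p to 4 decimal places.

p = -0.0746

ωT = 3.5928·0.576 = 2.069453; cosh(ωT) = 4.023371, sinh(ωT) = 3.897116
x(T) = p + (x₀−p)·cosh(ωT) + (ẋ₀/ω)·sinh(ωT) ⇒ p·(1 − cosh) = x(T) − x₀·cosh − (ẋ₀/ω)·sinh
numerator   = 1.2606 − (0.0504)·4.023371 − (0.7674/3.5928)·3.897116 = 0.225422
denominator = 1 − 4.023371 = -3.023371
p = 0.225422 / -3.023371 = -0.0746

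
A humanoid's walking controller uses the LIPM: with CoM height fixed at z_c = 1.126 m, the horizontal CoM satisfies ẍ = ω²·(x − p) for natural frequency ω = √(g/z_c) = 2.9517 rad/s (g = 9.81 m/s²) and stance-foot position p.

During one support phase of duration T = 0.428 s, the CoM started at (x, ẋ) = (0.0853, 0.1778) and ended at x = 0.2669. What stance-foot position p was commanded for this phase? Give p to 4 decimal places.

ωT = 2.9517·0.428 = 1.263328; cosh(ωT) = 1.909942, sinh(ωT) = 1.627230
x(T) = p + (x₀−p)·cosh(ωT) + (ẋ₀/ω)·sinh(ωT) ⇒ p·(1 − cosh) = x(T) − x₀·cosh − (ẋ₀/ω)·sinh
numerator   = 0.2669 − (0.0853)·1.909942 − (0.1778/2.9517)·1.627230 = 0.005963
denominator = 1 − 1.909942 = -0.909942
p = 0.005963 / -0.909942 = -0.0066

p = -0.0066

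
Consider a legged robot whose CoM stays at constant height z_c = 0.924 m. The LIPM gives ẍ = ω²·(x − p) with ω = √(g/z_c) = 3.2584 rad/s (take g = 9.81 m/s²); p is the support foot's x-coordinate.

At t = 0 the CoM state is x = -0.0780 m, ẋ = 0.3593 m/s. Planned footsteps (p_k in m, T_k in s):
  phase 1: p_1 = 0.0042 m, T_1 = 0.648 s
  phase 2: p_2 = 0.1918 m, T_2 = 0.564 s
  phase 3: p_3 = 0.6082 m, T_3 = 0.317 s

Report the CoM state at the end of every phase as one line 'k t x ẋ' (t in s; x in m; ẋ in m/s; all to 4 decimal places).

phase 1: p=0.0042, T=0.648, ωT=2.111443, cosh=4.190608, sinh=4.069545; start (x,ẋ)=(-0.078000, 0.359300) → end (x,ẋ)=(0.108476, 0.415697)
phase 2: p=0.1918, T=0.564, ωT=1.837738, cosh=3.220743, sinh=3.061566; start (x,ẋ)=(0.108476, 0.415697) → end (x,ẋ)=(0.314020, 0.507628)
phase 3: p=0.6082, T=0.317, ωT=1.032913, cosh=1.582603, sinh=1.226634; start (x,ẋ)=(0.314020, 0.507628) → end (x,ẋ)=(0.333728, -0.372423)

1 0.6480 0.1085 0.4157
2 1.2120 0.3140 0.5076
3 1.5290 0.3337 -0.3724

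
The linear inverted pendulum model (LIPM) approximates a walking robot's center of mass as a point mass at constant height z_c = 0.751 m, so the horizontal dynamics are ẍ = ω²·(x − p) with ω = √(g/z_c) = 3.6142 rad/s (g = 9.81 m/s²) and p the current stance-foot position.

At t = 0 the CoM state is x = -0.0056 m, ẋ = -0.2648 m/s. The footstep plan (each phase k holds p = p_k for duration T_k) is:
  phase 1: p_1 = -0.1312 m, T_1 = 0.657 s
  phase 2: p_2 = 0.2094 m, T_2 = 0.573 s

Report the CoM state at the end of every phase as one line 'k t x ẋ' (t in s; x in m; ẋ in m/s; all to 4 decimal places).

1 0.6570 0.1592 0.9828
2 1.2300 1.0687 3.2524

phase 1: p=-0.1312, T=0.657, ωT=2.374529, cosh=5.419507, sinh=5.326448; start (x,ẋ)=(-0.005600, -0.264800) → end (x,ẋ)=(0.159239, 0.982821)
phase 2: p=0.2094, T=0.573, ωT=2.070937, cosh=4.029158, sinh=3.903091; start (x,ẋ)=(0.159239, 0.982821) → end (x,ẋ)=(1.068676, 3.252351)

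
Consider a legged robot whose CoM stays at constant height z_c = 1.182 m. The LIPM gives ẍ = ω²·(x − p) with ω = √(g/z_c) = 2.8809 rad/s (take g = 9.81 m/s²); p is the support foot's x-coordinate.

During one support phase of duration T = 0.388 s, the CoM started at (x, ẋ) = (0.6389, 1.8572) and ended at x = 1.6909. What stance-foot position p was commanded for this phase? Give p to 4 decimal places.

ωT = 2.8809·0.388 = 1.117789; cosh(ωT) = 1.692544, sinh(ωT) = 1.365542
x(T) = p + (x₀−p)·cosh(ωT) + (ẋ₀/ω)·sinh(ωT) ⇒ p·(1 − cosh) = x(T) − x₀·cosh − (ẋ₀/ω)·sinh
numerator   = 1.6909 − (0.6389)·1.692544 − (1.8572/2.8809)·1.365542 = -0.270776
denominator = 1 − 1.692544 = -0.692544
p = -0.270776 / -0.692544 = 0.3910

p = 0.3910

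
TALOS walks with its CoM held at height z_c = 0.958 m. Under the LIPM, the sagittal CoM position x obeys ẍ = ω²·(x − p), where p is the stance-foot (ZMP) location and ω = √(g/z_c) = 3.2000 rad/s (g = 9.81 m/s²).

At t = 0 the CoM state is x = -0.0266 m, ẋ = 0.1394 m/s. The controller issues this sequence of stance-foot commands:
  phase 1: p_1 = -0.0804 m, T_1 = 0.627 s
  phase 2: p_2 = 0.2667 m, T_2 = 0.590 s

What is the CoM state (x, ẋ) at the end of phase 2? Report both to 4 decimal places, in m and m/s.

phase 1: p=-0.0804, T=0.627, ωT=2.006400, cosh=3.785485, sinh=3.651013; start (x,ẋ)=(-0.026600, 0.139400) → end (x,ẋ)=(0.282306, 1.156255)
phase 2: p=0.2667, T=0.590, ωT=1.888000, cosh=3.378759, sinh=3.227384; start (x,ẋ)=(0.282306, 1.156255) → end (x,ẋ)=(1.485580, 4.067883)

x = 1.4856, ẋ = 4.0679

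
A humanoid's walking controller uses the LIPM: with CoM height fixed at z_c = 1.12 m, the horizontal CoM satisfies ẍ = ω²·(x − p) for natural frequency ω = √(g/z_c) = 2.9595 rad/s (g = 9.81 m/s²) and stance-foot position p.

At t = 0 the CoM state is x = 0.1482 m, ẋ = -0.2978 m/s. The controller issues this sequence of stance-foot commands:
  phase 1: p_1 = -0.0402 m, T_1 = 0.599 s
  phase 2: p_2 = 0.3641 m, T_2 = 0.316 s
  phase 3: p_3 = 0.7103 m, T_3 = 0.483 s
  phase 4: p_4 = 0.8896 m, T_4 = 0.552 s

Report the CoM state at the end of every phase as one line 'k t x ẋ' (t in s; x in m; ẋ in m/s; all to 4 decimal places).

1 0.5990 0.2427 0.6920
2 0.9150 0.4376 0.6302
3 1.3980 0.5274 -0.1973
4 1.9500 -0.2378 -3.1657

phase 1: p=-0.0402, T=0.599, ωT=1.772740, cosh=3.028416, sinh=2.858549; start (x,ẋ)=(0.148200, -0.297800) → end (x,ẋ)=(0.242712, 0.691978)
phase 2: p=0.3641, T=0.316, ωT=0.935202, cosh=1.470117, sinh=1.077611; start (x,ẋ)=(0.242712, 0.691978) → end (x,ẋ)=(0.437608, 0.630159)
phase 3: p=0.7103, T=0.483, ωT=1.429438, cosh=2.207898, sinh=1.968455; start (x,ẋ)=(0.437608, 0.630159) → end (x,ẋ)=(0.527361, -0.197281)
phase 4: p=0.8896, T=0.552, ωT=1.633644, cosh=2.658862, sinh=2.463645; start (x,ẋ)=(0.527361, -0.197281) → end (x,ẋ)=(-0.237770, -3.165683)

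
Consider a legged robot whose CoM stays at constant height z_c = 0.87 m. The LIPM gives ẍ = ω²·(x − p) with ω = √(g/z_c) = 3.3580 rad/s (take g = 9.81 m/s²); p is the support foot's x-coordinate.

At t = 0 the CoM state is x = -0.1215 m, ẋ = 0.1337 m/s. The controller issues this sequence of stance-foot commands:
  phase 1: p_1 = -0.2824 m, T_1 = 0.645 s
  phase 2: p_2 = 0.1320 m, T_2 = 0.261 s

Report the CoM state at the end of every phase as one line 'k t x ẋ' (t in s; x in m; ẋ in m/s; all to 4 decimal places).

1 0.6450 0.5999 2.9162
2 0.9060 1.6538 5.6701

phase 1: p=-0.2824, T=0.645, ωT=2.165910, cosh=4.418591, sinh=4.303945; start (x,ẋ)=(-0.121500, 0.133700) → end (x,ẋ)=(0.599914, 2.916197)
phase 2: p=0.1320, T=0.261, ωT=0.876438, cosh=1.409295, sinh=0.993032; start (x,ẋ)=(0.599914, 2.916197) → end (x,ẋ)=(1.653811, 5.670090)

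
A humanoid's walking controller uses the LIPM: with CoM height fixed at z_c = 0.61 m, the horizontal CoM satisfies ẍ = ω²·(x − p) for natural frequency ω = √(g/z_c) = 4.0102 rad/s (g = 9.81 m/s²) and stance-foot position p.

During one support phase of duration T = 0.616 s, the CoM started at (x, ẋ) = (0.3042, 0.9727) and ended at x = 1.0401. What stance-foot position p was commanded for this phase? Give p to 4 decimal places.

p = 0.4431

ωT = 4.0102·0.616 = 2.470283; cosh(ωT) = 5.955178, sinh(ωT) = 5.870617
x(T) = p + (x₀−p)·cosh(ωT) + (ẋ₀/ω)·sinh(ωT) ⇒ p·(1 − cosh) = x(T) − x₀·cosh − (ẋ₀/ω)·sinh
numerator   = 1.0401 − (0.3042)·5.955178 − (0.9727/4.0102)·5.870617 = -2.195421
denominator = 1 − 5.955178 = -4.955178
p = -2.195421 / -4.955178 = 0.4431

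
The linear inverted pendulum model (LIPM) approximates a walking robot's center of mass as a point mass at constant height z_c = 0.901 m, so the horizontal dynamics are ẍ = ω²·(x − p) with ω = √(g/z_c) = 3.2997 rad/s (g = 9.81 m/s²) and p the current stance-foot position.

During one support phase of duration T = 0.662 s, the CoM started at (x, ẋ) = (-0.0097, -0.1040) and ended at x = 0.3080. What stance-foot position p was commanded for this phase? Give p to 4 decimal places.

p = -0.1400

ωT = 3.2997·0.662 = 2.184401; cosh(ωT) = 4.498937, sinh(ωT) = 4.386392
x(T) = p + (x₀−p)·cosh(ωT) + (ẋ₀/ω)·sinh(ωT) ⇒ p·(1 − cosh) = x(T) − x₀·cosh − (ẋ₀/ω)·sinh
numerator   = 0.3080 − (-0.0097)·4.498937 − (-0.1040/3.2997)·4.386392 = 0.489890
denominator = 1 − 4.498937 = -3.498937
p = 0.489890 / -3.498937 = -0.1400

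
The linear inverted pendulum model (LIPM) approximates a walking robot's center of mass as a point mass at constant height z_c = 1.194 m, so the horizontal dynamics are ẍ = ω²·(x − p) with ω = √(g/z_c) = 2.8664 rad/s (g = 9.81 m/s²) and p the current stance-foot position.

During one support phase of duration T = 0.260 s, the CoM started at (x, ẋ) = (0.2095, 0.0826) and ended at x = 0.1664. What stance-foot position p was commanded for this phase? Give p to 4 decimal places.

ωT = 2.8664·0.260 = 0.745264; cosh(ωT) = 1.290803, sinh(ωT) = 0.816194
x(T) = p + (x₀−p)·cosh(ωT) + (ẋ₀/ω)·sinh(ωT) ⇒ p·(1 − cosh) = x(T) − x₀·cosh − (ẋ₀/ω)·sinh
numerator   = 0.1664 − (0.2095)·1.290803 − (0.0826/2.8664)·0.816194 = -0.127543
denominator = 1 − 1.290803 = -0.290803
p = -0.127543 / -0.290803 = 0.4386

p = 0.4386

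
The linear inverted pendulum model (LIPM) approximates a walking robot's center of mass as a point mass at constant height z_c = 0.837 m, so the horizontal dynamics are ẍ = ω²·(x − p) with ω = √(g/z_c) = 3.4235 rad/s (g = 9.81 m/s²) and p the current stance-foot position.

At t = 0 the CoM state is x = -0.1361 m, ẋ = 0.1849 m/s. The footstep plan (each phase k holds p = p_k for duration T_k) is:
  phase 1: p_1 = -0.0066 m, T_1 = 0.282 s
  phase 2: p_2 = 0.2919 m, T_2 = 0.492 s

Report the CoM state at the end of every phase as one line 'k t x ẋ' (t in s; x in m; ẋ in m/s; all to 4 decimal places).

1 0.2820 -0.1407 -0.2197
2 0.7740 -1.0807 -4.4652

phase 1: p=-0.0066, T=0.282, ωT=0.965427, cosh=1.503365, sinh=1.122544; start (x,ẋ)=(-0.136100, 0.184900) → end (x,ẋ)=(-0.140658, -0.219700)
phase 2: p=0.2919, T=0.492, ωT=1.684362, cosh=2.787287, sinh=2.601724; start (x,ẋ)=(-0.140658, -0.219700) → end (x,ẋ)=(-1.080727, -4.465165)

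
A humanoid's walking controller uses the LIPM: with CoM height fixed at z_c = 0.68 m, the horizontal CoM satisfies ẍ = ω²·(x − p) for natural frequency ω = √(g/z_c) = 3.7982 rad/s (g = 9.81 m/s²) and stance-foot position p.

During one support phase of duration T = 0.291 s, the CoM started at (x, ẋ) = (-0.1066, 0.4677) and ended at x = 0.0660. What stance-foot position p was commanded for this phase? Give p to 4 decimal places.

p = -0.1170

ωT = 3.7982·0.291 = 1.105276; cosh(ωT) = 1.675589, sinh(ωT) = 1.344470
x(T) = p + (x₀−p)·cosh(ωT) + (ẋ₀/ω)·sinh(ωT) ⇒ p·(1 − cosh) = x(T) − x₀·cosh − (ẋ₀/ω)·sinh
numerator   = 0.0660 − (-0.1066)·1.675589 − (0.4677/3.7982)·1.344470 = 0.079063
denominator = 1 − 1.675589 = -0.675589
p = 0.079063 / -0.675589 = -0.1170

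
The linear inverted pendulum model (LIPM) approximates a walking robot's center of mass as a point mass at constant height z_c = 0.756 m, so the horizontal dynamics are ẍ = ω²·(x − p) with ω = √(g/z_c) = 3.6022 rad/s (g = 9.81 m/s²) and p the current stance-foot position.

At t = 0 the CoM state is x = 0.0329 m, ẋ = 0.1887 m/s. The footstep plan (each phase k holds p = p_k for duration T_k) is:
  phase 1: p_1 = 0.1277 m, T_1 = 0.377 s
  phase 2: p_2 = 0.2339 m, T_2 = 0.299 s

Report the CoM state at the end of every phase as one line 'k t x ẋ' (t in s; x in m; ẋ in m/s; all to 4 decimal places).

1 0.3770 0.0263 -0.2289
2 0.6760 -0.1887 -1.3454

phase 1: p=0.1277, T=0.377, ωT=1.358029, cosh=2.072845, sinh=1.815678; start (x,ẋ)=(0.032900, 0.188700) → end (x,ẋ)=(0.026308, -0.228887)
phase 2: p=0.2339, T=0.299, ωT=1.077058, cosh=1.638312, sinh=1.297716; start (x,ẋ)=(0.026308, -0.228887) → end (x,ẋ)=(-0.188659, -1.345406)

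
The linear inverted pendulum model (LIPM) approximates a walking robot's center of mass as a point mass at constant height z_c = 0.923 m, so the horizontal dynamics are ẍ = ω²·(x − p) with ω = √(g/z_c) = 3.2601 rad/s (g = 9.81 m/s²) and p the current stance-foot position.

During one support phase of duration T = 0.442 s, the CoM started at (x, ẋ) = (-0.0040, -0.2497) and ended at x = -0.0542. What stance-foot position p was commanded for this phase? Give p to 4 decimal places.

p = -0.0873

ωT = 3.2601·0.442 = 1.440964; cosh(ωT) = 2.230733, sinh(ωT) = 1.994034
x(T) = p + (x₀−p)·cosh(ωT) + (ẋ₀/ω)·sinh(ωT) ⇒ p·(1 − cosh) = x(T) − x₀·cosh − (ẋ₀/ω)·sinh
numerator   = -0.0542 − (-0.0040)·2.230733 − (-0.2497/3.2601)·1.994034 = 0.107451
denominator = 1 − 2.230733 = -1.230733
p = 0.107451 / -1.230733 = -0.0873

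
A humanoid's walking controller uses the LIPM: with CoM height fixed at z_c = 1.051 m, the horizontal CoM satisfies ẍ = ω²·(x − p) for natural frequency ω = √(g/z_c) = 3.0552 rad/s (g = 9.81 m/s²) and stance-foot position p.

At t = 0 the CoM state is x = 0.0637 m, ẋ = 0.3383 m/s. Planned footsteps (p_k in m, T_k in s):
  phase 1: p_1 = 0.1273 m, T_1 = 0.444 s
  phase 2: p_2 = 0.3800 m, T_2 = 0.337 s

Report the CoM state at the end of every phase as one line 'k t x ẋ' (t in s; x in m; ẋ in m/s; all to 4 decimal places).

1 0.4440 0.1963 0.3481
2 0.7810 0.2293 -0.1358

phase 1: p=0.1273, T=0.444, ωT=1.356509, cosh=2.070087, sinh=1.812528; start (x,ẋ)=(0.063700, 0.338300) → end (x,ẋ)=(0.196342, 0.348117)
phase 2: p=0.3800, T=0.337, ωT=1.029602, cosh=1.578551, sinh=1.221402; start (x,ẋ)=(0.196342, 0.348117) → end (x,ẋ)=(0.229256, -0.135822)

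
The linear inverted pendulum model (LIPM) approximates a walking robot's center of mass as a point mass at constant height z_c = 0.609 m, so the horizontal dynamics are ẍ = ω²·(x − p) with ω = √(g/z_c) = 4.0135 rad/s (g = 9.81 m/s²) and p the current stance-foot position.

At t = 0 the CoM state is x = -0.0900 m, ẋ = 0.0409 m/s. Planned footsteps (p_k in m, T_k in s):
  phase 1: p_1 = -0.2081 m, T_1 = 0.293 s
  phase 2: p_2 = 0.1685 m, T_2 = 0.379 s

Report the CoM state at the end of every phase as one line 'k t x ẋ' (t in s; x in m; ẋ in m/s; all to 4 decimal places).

1 0.2930 0.0165 0.7676
2 0.6720 0.2208 0.5108

phase 1: p=-0.2081, T=0.293, ωT=1.175955, cosh=1.774881, sinh=1.466357; start (x,ẋ)=(-0.090000, 0.040900) → end (x,ẋ)=(0.016457, 0.767638)
phase 2: p=0.1685, T=0.379, ωT=1.521116, cosh=2.397900, sinh=2.179433; start (x,ẋ)=(0.016457, 0.767638) → end (x,ẋ)=(0.220762, 0.510771)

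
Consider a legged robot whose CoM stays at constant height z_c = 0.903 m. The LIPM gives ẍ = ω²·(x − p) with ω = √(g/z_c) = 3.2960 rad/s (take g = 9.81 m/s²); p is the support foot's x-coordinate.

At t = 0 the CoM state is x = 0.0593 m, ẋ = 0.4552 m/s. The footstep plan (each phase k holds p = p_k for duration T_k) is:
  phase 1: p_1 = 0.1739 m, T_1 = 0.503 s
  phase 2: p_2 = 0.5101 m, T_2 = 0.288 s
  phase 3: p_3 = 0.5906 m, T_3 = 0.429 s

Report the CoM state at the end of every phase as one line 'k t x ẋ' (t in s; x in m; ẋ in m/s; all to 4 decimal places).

phase 1: p=0.1739, T=0.503, ωT=1.657888, cosh=2.719378, sinh=2.528837; start (x,ẋ)=(0.059300, 0.455200) → end (x,ẋ)=(0.211509, 0.282664)
phase 2: p=0.5101, T=0.288, ωT=0.949248, cosh=1.485399, sinh=1.098367; start (x,ẋ)=(0.211509, 0.282664) → end (x,ẋ)=(0.160769, -0.661095)
phase 3: p=0.5906, T=0.429, ωT=1.413984, cosh=2.177739, sinh=1.934567; start (x,ẋ)=(0.160769, -0.661095) → end (x,ẋ)=(-0.733486, -4.180440)

1 0.5030 0.2115 0.2827
2 0.7910 0.1608 -0.6611
3 1.2200 -0.7335 -4.1804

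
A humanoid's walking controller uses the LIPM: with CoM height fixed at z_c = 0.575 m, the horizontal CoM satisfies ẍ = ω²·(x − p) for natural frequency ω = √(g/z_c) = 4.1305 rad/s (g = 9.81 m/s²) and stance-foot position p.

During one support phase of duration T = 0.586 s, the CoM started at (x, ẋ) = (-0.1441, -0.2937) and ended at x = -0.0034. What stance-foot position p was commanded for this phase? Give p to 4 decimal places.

p = -0.2592

ωT = 4.1305·0.586 = 2.420473; cosh(ωT) = 5.670030, sinh(ωT) = 5.581150
x(T) = p + (x₀−p)·cosh(ωT) + (ẋ₀/ω)·sinh(ωT) ⇒ p·(1 − cosh) = x(T) − x₀·cosh − (ẋ₀/ω)·sinh
numerator   = -0.0034 − (-0.1441)·5.670030 − (-0.2937/4.1305)·5.581150 = 1.210500
denominator = 1 − 5.670030 = -4.670030
p = 1.210500 / -4.670030 = -0.2592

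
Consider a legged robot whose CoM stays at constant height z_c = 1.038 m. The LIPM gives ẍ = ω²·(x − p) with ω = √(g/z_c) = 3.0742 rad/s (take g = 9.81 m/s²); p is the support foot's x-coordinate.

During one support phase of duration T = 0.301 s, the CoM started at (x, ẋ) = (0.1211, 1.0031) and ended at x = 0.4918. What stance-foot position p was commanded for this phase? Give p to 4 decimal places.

ωT = 3.0742·0.301 = 0.925334; cosh(ωT) = 1.459555, sinh(ωT) = 1.063156
x(T) = p + (x₀−p)·cosh(ωT) + (ẋ₀/ω)·sinh(ωT) ⇒ p·(1 − cosh) = x(T) − x₀·cosh − (ẋ₀/ω)·sinh
numerator   = 0.4918 − (0.1211)·1.459555 − (1.0031/3.0742)·1.063156 = -0.031856
denominator = 1 − 1.459555 = -0.459555
p = -0.031856 / -0.459555 = 0.0693

p = 0.0693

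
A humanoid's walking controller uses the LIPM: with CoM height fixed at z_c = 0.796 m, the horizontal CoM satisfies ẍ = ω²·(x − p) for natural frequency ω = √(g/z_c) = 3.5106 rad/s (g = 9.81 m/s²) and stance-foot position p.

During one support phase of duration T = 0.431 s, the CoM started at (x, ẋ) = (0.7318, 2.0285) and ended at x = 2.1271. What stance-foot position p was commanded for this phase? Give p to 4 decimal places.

p = 0.6252

ωT = 3.5106·0.431 = 1.513069; cosh(ωT) = 2.380438, sinh(ωT) = 2.160205
x(T) = p + (x₀−p)·cosh(ωT) + (ẋ₀/ω)·sinh(ωT) ⇒ p·(1 − cosh) = x(T) − x₀·cosh − (ẋ₀/ω)·sinh
numerator   = 2.1271 − (0.7318)·2.380438 − (2.0285/3.5106)·2.160205 = -0.863117
denominator = 1 − 2.380438 = -1.380438
p = -0.863117 / -1.380438 = 0.6252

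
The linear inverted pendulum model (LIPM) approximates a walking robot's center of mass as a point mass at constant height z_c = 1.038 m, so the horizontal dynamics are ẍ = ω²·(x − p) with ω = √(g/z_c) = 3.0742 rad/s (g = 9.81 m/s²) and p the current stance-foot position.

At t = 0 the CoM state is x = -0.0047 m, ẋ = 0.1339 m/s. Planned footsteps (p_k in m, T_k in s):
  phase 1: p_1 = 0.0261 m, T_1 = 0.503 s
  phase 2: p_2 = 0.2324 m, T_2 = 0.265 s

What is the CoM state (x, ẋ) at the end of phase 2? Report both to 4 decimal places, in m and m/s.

phase 1: p=0.0261, T=0.503, ωT=1.546323, cosh=2.453603, sinh=2.240573; start (x,ẋ)=(-0.004700, 0.133900) → end (x,ẋ)=(0.048120, 0.116388)
phase 2: p=0.2324, T=0.265, ωT=0.814663, cosh=1.350601, sinh=0.907813; start (x,ẋ)=(0.048120, 0.116388) → end (x,ẋ)=(0.017880, -0.357096)

x = 0.0179, ẋ = -0.3571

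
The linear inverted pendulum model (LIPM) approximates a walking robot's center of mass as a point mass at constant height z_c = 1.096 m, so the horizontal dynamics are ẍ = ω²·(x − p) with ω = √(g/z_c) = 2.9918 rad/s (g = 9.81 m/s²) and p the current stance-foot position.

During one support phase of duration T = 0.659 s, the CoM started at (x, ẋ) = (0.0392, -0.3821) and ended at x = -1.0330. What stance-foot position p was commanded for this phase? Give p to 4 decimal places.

p = 0.2731

ωT = 2.9918·0.659 = 1.971596; cosh(ωT) = 3.660683, sinh(ωT) = 3.521449
x(T) = p + (x₀−p)·cosh(ωT) + (ẋ₀/ω)·sinh(ωT) ⇒ p·(1 − cosh) = x(T) − x₀·cosh − (ẋ₀/ω)·sinh
numerator   = -1.0330 − (0.0392)·3.660683 − (-0.3821/2.9918)·3.521449 = -0.726754
denominator = 1 − 3.660683 = -2.660683
p = -0.726754 / -2.660683 = 0.2731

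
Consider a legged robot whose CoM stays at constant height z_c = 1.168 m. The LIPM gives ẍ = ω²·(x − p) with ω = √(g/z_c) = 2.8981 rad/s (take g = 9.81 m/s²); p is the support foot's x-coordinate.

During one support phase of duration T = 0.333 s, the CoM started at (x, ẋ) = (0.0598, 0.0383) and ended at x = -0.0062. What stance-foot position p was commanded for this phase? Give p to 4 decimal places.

p = 0.2205

ωT = 2.8981·0.333 = 0.965067; cosh(ωT) = 1.502961, sinh(ωT) = 1.122003
x(T) = p + (x₀−p)·cosh(ωT) + (ẋ₀/ω)·sinh(ωT) ⇒ p·(1 − cosh) = x(T) − x₀·cosh − (ẋ₀/ω)·sinh
numerator   = -0.0062 − (0.0598)·1.502961 − (0.0383/2.8981)·1.122003 = -0.110905
denominator = 1 − 1.502961 = -0.502961
p = -0.110905 / -0.502961 = 0.2205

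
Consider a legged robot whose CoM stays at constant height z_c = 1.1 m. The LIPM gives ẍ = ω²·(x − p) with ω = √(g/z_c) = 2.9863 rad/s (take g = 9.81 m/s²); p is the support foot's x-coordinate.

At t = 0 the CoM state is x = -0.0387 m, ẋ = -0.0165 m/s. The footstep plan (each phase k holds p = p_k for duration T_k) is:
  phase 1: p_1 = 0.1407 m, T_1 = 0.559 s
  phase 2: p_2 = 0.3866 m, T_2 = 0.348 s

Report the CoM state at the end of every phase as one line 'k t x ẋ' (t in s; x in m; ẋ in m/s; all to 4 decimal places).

1 0.5590 -0.3665 -1.4169
2 0.9070 -1.3979 -5.0348

phase 1: p=0.1407, T=0.559, ωT=1.669342, cosh=2.748521, sinh=2.560150; start (x,ẋ)=(-0.038700, -0.016500) → end (x,ẋ)=(-0.366530, -1.416931)
phase 2: p=0.3866, T=0.348, ωT=1.039232, cosh=1.590386, sinh=1.236660; start (x,ẋ)=(-0.366530, -1.416931) → end (x,ẋ)=(-1.397935, -5.034806)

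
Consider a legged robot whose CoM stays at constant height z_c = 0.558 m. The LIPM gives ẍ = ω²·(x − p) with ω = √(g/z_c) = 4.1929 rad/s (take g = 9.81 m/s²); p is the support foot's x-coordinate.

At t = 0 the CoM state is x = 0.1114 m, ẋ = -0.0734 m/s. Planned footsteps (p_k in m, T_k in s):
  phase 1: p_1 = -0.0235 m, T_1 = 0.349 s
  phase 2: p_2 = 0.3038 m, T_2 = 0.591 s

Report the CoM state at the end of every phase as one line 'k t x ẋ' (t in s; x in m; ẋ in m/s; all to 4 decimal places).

phase 1: p=-0.0235, T=0.349, ωT=1.463322, cosh=2.275877, sinh=2.044411; start (x,ẋ)=(0.111400, -0.073400) → end (x,ẋ)=(0.247727, 0.989315)
phase 2: p=0.3038, T=0.591, ωT=2.478004, cosh=6.000681, sinh=5.916771; start (x,ẋ)=(0.247727, 0.989315) → end (x,ẋ)=(1.363385, 4.545476)

1 0.3490 0.2477 0.9893
2 0.9400 1.3634 4.5455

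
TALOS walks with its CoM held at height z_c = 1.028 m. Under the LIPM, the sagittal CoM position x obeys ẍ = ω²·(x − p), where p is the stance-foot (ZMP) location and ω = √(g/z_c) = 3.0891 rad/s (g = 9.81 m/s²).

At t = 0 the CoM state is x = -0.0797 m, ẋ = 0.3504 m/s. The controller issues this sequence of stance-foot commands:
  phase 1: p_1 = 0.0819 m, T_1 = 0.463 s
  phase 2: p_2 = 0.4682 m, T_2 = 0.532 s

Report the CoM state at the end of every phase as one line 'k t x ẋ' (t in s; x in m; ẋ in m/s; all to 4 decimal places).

phase 1: p=0.0819, T=0.463, ωT=1.430253, cosh=2.209503, sinh=1.970255; start (x,ẋ)=(-0.079700, 0.350400) → end (x,ẋ)=(-0.051668, -0.209338)
phase 2: p=0.4682, T=0.532, ωT=1.643401, cosh=2.683027, sinh=2.489706; start (x,ẋ)=(-0.051668, -0.209338) → end (x,ẋ)=(-1.095338, -4.559936)

1 0.4630 -0.0517 -0.2093
2 0.9950 -1.0953 -4.5599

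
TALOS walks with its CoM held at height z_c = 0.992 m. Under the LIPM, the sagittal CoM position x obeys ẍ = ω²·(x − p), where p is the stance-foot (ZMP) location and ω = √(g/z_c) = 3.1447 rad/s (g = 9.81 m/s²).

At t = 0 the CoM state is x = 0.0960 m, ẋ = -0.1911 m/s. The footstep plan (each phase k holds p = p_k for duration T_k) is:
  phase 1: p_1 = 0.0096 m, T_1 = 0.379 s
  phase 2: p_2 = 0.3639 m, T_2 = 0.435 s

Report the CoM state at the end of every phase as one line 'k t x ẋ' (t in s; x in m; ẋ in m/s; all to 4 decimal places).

phase 1: p=0.0096, T=0.379, ωT=1.191841, cosh=1.798400, sinh=1.494739; start (x,ẋ)=(0.096000, -0.191100) → end (x,ẋ)=(0.074148, 0.062449)
phase 2: p=0.3639, T=0.435, ωT=1.367944, cosh=2.090950, sinh=1.836320; start (x,ẋ)=(0.074148, 0.062449) → end (x,ẋ)=(-0.205490, -1.542645)

1 0.3790 0.0741 0.0624
2 0.8140 -0.2055 -1.5426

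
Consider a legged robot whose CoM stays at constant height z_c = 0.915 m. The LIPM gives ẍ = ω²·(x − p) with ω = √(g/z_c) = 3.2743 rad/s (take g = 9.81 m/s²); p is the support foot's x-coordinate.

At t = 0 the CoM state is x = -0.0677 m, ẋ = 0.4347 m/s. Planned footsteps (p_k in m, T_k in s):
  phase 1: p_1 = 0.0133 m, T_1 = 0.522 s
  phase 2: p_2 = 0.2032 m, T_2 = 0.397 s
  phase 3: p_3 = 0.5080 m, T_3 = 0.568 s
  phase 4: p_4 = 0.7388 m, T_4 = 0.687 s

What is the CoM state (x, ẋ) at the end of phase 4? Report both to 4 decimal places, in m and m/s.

phase 1: p=0.0133, T=0.522, ωT=1.709185, cosh=2.852734, sinh=2.671721; start (x,ẋ)=(-0.067700, 0.434700) → end (x,ẋ)=(0.136929, 0.531494)
phase 2: p=0.2032, T=0.397, ωT=1.299897, cosh=1.970739, sinh=1.698180; start (x,ẋ)=(0.136929, 0.531494) → end (x,ẋ)=(0.348252, 0.678949)
phase 3: p=0.5080, T=0.568, ωT=1.859802, cosh=3.289085, sinh=3.133382; start (x,ẋ)=(0.348252, 0.678949) → end (x,ẋ)=(0.632302, 0.594161)
phase 4: p=0.7388, T=0.687, ωT=2.249444, cosh=4.793960, sinh=4.688503; start (x,ẋ)=(0.632302, 0.594161) → end (x,ẋ)=(1.079040, 1.213482)

x = 1.0790, ẋ = 1.2135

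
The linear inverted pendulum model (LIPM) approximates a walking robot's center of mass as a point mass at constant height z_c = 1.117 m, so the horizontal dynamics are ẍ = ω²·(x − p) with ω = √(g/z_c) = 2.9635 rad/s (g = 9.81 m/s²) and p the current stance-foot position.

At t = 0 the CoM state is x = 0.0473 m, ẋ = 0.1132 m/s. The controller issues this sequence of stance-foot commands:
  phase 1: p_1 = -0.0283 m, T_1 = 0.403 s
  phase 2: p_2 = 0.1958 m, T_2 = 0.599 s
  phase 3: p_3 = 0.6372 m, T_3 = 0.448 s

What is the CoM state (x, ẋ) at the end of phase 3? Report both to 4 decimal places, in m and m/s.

x = 1.4284, ẋ = 2.7198

phase 1: p=-0.0283, T=0.403, ωT=1.194290, cosh=1.802067, sinh=1.499148; start (x,ẋ)=(0.047300, 0.113200) → end (x,ẋ)=(0.165201, 0.539864)
phase 2: p=0.1958, T=0.599, ωT=1.775136, cosh=3.035273, sinh=2.865813; start (x,ẋ)=(0.165201, 0.539864) → end (x,ẋ)=(0.624991, 1.378761)
phase 3: p=0.6372, T=0.448, ωT=1.327648, cosh=2.018630, sinh=1.753530; start (x,ẋ)=(0.624991, 1.378761) → end (x,ẋ)=(1.428381, 2.719765)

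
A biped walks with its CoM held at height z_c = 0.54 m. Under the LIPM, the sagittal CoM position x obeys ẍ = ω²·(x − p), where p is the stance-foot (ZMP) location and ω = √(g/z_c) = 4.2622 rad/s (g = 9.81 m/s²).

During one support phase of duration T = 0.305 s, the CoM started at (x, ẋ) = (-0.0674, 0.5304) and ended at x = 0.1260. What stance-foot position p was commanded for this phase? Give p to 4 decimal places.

p = -0.0489

ωT = 4.2622·0.305 = 1.299971; cosh(ωT) = 1.970865, sinh(ωT) = 1.698325
x(T) = p + (x₀−p)·cosh(ωT) + (ẋ₀/ω)·sinh(ωT) ⇒ p·(1 − cosh) = x(T) − x₀·cosh − (ẋ₀/ω)·sinh
numerator   = 0.1260 − (-0.0674)·1.970865 − (0.5304/4.2622)·1.698325 = 0.047492
denominator = 1 − 1.970865 = -0.970865
p = 0.047492 / -0.970865 = -0.0489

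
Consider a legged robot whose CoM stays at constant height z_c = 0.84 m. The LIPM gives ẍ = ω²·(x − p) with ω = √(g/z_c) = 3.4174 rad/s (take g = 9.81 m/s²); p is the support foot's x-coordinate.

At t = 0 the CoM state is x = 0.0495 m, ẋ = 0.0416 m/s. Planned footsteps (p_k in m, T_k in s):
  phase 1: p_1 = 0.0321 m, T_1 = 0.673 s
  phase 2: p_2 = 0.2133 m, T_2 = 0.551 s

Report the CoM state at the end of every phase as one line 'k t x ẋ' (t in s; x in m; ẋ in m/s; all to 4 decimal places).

phase 1: p=0.0321, T=0.673, ωT=2.299910, cosh=5.036777, sinh=4.936509; start (x,ẋ)=(0.049500, 0.041600) → end (x,ẋ)=(0.179832, 0.503068)
phase 2: p=0.2133, T=0.551, ωT=1.882987, cosh=3.362624, sinh=3.210489; start (x,ẋ)=(0.179832, 0.503068) → end (x,ẋ)=(0.573369, 1.324435)

1 0.6730 0.1798 0.5031
2 1.2240 0.5734 1.3244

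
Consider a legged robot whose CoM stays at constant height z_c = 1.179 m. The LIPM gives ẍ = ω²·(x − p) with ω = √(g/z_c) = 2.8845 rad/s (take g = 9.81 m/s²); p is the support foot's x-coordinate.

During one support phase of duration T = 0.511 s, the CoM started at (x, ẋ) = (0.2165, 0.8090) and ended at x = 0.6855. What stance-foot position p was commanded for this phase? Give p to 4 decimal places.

ωT = 2.8845·0.511 = 1.473979; cosh(ωT) = 2.297795, sinh(ωT) = 2.068783
x(T) = p + (x₀−p)·cosh(ωT) + (ẋ₀/ω)·sinh(ωT) ⇒ p·(1 − cosh) = x(T) − x₀·cosh − (ẋ₀/ω)·sinh
numerator   = 0.6855 − (0.2165)·2.297795 − (0.8090/2.8845)·2.068783 = -0.392193
denominator = 1 − 2.297795 = -1.297795
p = -0.392193 / -1.297795 = 0.3022

p = 0.3022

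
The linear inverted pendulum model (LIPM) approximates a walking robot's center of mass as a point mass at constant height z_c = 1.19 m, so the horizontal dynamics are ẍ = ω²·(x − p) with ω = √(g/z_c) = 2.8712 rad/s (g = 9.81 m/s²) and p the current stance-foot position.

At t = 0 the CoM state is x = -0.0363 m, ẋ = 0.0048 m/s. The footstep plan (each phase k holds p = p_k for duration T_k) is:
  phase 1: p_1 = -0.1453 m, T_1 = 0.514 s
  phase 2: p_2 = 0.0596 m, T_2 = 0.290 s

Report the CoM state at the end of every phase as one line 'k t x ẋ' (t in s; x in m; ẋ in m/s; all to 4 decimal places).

1 0.5140 0.1090 0.6598
2 0.8040 0.3414 1.0344

phase 1: p=-0.1453, T=0.514, ωT=1.475797, cosh=2.301558, sinh=2.072962; start (x,ẋ)=(-0.036300, 0.004800) → end (x,ẋ)=(0.109035, 0.659803)
phase 2: p=0.0596, T=0.290, ωT=0.832648, cosh=1.367148, sinh=0.932252; start (x,ẋ)=(0.109035, 0.659803) → end (x,ẋ)=(0.341417, 1.034371)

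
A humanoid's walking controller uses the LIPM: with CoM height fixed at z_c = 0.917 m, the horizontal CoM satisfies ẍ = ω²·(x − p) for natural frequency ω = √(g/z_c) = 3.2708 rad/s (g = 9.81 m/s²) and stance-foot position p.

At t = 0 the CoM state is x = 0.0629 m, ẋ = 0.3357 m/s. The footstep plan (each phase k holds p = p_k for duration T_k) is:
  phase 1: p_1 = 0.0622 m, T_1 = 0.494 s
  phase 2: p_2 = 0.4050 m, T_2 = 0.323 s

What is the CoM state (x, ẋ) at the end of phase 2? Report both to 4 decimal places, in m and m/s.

phase 1: p=0.0622, T=0.494, ωT=1.615775, cosh=2.615262, sinh=2.416525; start (x,ẋ)=(0.062900, 0.335700) → end (x,ẋ)=(0.312052, 0.883476)
phase 2: p=0.4050, T=0.323, ωT=1.056468, cosh=1.611938, sinh=1.264257; start (x,ẋ)=(0.312052, 0.883476) → end (x,ẋ)=(0.596662, 1.039756)

x = 0.5967, ẋ = 1.0398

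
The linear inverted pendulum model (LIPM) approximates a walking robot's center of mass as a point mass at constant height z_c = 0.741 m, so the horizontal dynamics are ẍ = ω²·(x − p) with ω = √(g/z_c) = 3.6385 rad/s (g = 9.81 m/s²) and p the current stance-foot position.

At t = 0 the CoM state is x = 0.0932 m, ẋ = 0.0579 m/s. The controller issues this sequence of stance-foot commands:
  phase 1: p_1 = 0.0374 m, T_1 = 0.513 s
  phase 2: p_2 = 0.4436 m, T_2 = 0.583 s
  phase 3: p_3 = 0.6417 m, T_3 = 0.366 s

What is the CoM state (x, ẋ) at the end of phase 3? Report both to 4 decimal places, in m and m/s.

phase 1: p=0.0374, T=0.513, ωT=1.866551, cosh=3.310305, sinh=3.155649; start (x,ẋ)=(0.093200, 0.057900) → end (x,ẋ)=(0.272331, 0.832353)
phase 2: p=0.4436, T=0.583, ωT=2.121246, cosh=4.230701, sinh=4.110819; start (x,ẋ)=(0.272331, 0.832353) → end (x,ẋ)=(0.659415, 0.959733)
phase 3: p=0.6417, T=0.366, ωT=1.331691, cosh=2.025736, sinh=1.761706; start (x,ẋ)=(0.659415, 0.959733) → end (x,ẋ)=(1.142274, 2.057719)

x = 1.1423, ẋ = 2.0577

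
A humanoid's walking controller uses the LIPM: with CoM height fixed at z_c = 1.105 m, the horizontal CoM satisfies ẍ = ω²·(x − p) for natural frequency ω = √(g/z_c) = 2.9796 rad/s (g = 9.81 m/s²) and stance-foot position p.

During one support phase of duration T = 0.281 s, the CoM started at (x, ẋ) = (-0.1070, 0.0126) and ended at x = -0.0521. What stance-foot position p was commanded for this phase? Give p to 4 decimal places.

p = -0.2441

ωT = 2.9796·0.281 = 0.837268; cosh(ωT) = 1.371469, sinh(ωT) = 0.938577
x(T) = p + (x₀−p)·cosh(ωT) + (ẋ₀/ω)·sinh(ωT) ⇒ p·(1 − cosh) = x(T) − x₀·cosh − (ẋ₀/ω)·sinh
numerator   = -0.0521 − (-0.1070)·1.371469 − (0.0126/2.9796)·0.938577 = 0.090678
denominator = 1 − 1.371469 = -0.371469
p = 0.090678 / -0.371469 = -0.2441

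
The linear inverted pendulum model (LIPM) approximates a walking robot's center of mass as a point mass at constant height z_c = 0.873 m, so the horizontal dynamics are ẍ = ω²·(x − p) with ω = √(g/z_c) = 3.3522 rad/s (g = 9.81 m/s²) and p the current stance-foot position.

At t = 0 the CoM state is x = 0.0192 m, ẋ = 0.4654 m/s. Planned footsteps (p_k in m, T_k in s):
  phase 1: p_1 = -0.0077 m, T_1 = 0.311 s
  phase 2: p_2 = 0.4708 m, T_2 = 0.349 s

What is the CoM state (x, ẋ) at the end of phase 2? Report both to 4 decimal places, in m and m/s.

x = 0.3769, ẋ = 0.2240

phase 1: p=-0.0077, T=0.311, ωT=1.042534, cosh=1.594478, sinh=1.241918; start (x,ẋ)=(0.019200, 0.465400) → end (x,ẋ)=(0.207612, 0.854059)
phase 2: p=0.4708, T=0.349, ωT=1.169918, cosh=1.766060, sinh=1.455668; start (x,ẋ)=(0.207612, 0.854059) → end (x,ẋ)=(0.376863, 0.224045)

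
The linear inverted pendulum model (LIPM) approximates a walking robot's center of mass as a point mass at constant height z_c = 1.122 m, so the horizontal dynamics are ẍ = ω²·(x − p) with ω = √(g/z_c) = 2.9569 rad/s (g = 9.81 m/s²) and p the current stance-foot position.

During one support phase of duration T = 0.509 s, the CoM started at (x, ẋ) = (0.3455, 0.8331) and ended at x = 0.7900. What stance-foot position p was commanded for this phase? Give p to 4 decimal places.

p = 0.4620

ωT = 2.9569·0.509 = 1.505062; cosh(ωT) = 2.363218, sinh(ωT) = 2.141215
x(T) = p + (x₀−p)·cosh(ωT) + (ẋ₀/ω)·sinh(ωT) ⇒ p·(1 − cosh) = x(T) − x₀·cosh − (ẋ₀/ω)·sinh
numerator   = 0.7900 − (0.3455)·2.363218 − (0.8331/2.9569)·2.141215 = -0.629775
denominator = 1 − 2.363218 = -1.363218
p = -0.629775 / -1.363218 = 0.4620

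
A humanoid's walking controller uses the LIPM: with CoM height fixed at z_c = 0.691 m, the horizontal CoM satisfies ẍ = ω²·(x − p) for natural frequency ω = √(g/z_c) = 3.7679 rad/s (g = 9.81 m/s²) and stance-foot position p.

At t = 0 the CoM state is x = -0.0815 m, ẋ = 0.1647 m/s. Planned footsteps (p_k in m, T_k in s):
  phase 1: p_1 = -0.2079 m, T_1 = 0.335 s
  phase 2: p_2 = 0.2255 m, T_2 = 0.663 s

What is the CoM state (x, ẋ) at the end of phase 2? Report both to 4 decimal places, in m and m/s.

phase 1: p=-0.2079, T=0.335, ωT=1.262247, cosh=1.908184, sinh=1.625166; start (x,ẋ)=(-0.081500, 0.164700) → end (x,ẋ)=(0.104333, 1.088284)
phase 2: p=0.2255, T=0.663, ωT=2.498118, cosh=6.120912, sinh=6.038672; start (x,ẋ)=(0.104333, 1.088284) → end (x,ẋ)=(1.227997, 3.904355)

x = 1.2280, ẋ = 3.9044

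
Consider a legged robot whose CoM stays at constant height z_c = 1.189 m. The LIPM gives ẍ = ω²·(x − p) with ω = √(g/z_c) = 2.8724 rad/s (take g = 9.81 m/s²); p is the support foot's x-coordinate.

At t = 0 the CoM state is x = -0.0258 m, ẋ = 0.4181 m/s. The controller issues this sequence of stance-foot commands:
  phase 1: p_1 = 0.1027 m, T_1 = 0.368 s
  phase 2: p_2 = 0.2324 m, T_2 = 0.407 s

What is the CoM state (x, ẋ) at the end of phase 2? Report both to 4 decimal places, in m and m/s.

phase 1: p=0.1027, T=0.368, ωT=1.057043, cosh=1.612665, sinh=1.265184; start (x,ẋ)=(-0.025800, 0.418100) → end (x,ẋ)=(0.079630, 0.207272)
phase 2: p=0.2324, T=0.407, ωT=1.169067, cosh=1.764822, sinh=1.454165; start (x,ẋ)=(0.079630, 0.207272) → end (x,ẋ)=(0.067720, -0.272315)

x = 0.0677, ẋ = -0.2723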